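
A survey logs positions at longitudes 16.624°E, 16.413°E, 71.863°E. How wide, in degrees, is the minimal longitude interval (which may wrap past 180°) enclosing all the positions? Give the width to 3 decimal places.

Sort the longitudes: +16.413°, +16.624°, +71.863°.
Eastward gaps between consecutive values (wrapping around): 0.211°, 55.239°, 304.550°.
Largest gap = 304.550° ⇒ minimal covering band is its complement: 360° − 304.550° = 55.450°.
Band runs from +16.413° eastward to +71.863°.

55.450°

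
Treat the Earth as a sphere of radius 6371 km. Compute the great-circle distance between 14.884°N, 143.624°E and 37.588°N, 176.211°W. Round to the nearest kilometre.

Δλ = -176.211 − 143.624 = -319.835°; wrapped into (−180°, 180°]: 40.165°.
Δφ = 37.588 − 14.884 = 22.704°.
a = sin²(Δφ/2) + cos φ₁ · cos φ₂ · sin²(Δλ/2) = 0.129040.
c = 2·atan2(√a, √(1−a)) = 0.73487 rad → d = 6371·c ≈ 4681.83 km.

4682 km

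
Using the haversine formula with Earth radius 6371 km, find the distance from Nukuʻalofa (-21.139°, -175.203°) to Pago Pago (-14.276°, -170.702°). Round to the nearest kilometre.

Δλ = -170.702 − -175.203 = 4.501°.
Δφ = -14.276 − -21.139 = 6.863°.
a = sin²(Δφ/2) + cos φ₁ · cos φ₂ · sin²(Δλ/2) = 0.004976.
c = 2·atan2(√a, √(1−a)) = 0.14121 rad → d = 6371·c ≈ 899.62 km.

900 km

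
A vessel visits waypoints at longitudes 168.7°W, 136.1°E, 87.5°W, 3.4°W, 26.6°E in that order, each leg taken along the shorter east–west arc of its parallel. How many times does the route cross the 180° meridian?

2

Leg 1: -168.7° → +136.1°, shortest Δλ = -55.2° (west) — crosses 180°.
Leg 2: +136.1° → -87.5°, shortest Δλ = 136.4° (east) — crosses 180°.
Leg 3: -87.5° → -3.4°, shortest Δλ = 84.1° (east) — does not cross 180°.
Leg 4: -3.4° → +26.6°, shortest Δλ = 30.0° (east) — does not cross 180°.
Total crossings: 2.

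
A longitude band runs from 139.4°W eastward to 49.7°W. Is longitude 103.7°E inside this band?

No

Band width going east from -139.4° to -49.7°: ((-49.7 − -139.4) mod 360) = 89.7°.
Offset of +103.7° east of the west edge: ((103.7 − -139.4) mod 360) = 243.1°.
243.1° > 89.7° ⇒ outside.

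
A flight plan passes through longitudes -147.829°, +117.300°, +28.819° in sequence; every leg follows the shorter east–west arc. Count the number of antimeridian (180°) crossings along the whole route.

Leg 1: -147.829° → +117.300°, shortest Δλ = -94.871° (west) — crosses 180°.
Leg 2: +117.300° → +28.819°, shortest Δλ = -88.481° (west) — does not cross 180°.
Total crossings: 1.

1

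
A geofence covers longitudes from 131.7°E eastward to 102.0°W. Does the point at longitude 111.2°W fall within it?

Band width going east from +131.7° to -102.0°: ((-102.0 − 131.7) mod 360) = 126.3°.
Offset of -111.2° east of the west edge: ((-111.2 − 131.7) mod 360) = 117.1°.
117.1° ≤ 126.3° ⇒ inside.

Yes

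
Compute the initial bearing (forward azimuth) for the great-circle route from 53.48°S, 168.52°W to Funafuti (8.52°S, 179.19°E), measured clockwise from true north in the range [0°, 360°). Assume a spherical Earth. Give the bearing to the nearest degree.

Δλ = 179.19 − -168.52 = 347.71°; wrapped into (−180°, 180°]: -12.29°.
θ = atan2( sin Δλ · cos φ₂ , cos φ₁ · sin φ₂ − sin φ₁ · cos φ₂ · cos Δλ )
  = atan2(-0.21051, 0.68840) = -17.004° → normalised to [0°, 360°): 342.996°.

343°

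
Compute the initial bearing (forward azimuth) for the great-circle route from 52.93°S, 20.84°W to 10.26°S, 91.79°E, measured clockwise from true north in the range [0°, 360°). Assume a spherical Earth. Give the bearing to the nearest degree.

114°

Δλ = 91.79 − -20.84 = 112.63°.
θ = atan2( sin Δλ · cos φ₂ , cos φ₁ · sin φ₂ − sin φ₁ · cos φ₂ · cos Δλ )
  = atan2(0.90825, -0.40947) = 114.268° → normalised to [0°, 360°): 114.268°.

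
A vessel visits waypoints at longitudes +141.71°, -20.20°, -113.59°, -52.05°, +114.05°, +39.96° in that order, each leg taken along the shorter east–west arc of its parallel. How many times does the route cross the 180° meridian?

0

Leg 1: +141.71° → -20.20°, shortest Δλ = -161.91° (west) — does not cross 180°.
Leg 2: -20.20° → -113.59°, shortest Δλ = -93.39° (west) — does not cross 180°.
Leg 3: -113.59° → -52.05°, shortest Δλ = 61.54° (east) — does not cross 180°.
Leg 4: -52.05° → +114.05°, shortest Δλ = 166.1° (east) — does not cross 180°.
Leg 5: +114.05° → +39.96°, shortest Δλ = -74.09° (west) — does not cross 180°.
Total crossings: 0.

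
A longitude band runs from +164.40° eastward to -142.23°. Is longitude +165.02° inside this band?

Band width going east from +164.40° to -142.23°: ((-142.23 − 164.40) mod 360) = 53.37°.
Offset of +165.02° east of the west edge: ((165.02 − 164.40) mod 360) = 0.62°.
0.62° ≤ 53.37° ⇒ inside.

Yes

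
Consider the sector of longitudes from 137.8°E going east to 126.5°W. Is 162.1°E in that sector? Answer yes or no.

Band width going east from +137.8° to -126.5°: ((-126.5 − 137.8) mod 360) = 95.7°.
Offset of +162.1° east of the west edge: ((162.1 − 137.8) mod 360) = 24.3°.
24.3° ≤ 95.7° ⇒ inside.

Yes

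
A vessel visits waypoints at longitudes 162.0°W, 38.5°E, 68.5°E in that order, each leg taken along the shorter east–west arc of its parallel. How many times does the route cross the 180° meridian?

1

Leg 1: -162.0° → +38.5°, shortest Δλ = -159.5° (west) — crosses 180°.
Leg 2: +38.5° → +68.5°, shortest Δλ = 30.0° (east) — does not cross 180°.
Total crossings: 1.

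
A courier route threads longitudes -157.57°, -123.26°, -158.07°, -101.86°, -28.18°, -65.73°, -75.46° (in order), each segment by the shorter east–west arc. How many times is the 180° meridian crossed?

Leg 1: -157.57° → -123.26°, shortest Δλ = 34.31° (east) — does not cross 180°.
Leg 2: -123.26° → -158.07°, shortest Δλ = -34.81° (west) — does not cross 180°.
Leg 3: -158.07° → -101.86°, shortest Δλ = 56.21° (east) — does not cross 180°.
Leg 4: -101.86° → -28.18°, shortest Δλ = 73.68° (east) — does not cross 180°.
Leg 5: -28.18° → -65.73°, shortest Δλ = -37.55° (west) — does not cross 180°.
Leg 6: -65.73° → -75.46°, shortest Δλ = -9.73° (west) — does not cross 180°.
Total crossings: 0.

0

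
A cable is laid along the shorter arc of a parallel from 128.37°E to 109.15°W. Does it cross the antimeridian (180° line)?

Yes

Naïve |-109.15 − 128.37| = 237.52° > 180°, so the shorter arc goes the other way round — across 180°.
Signed shortest Δλ = ((-109.15 − 128.37 + 180) mod 360) − 180 = 122.48°.
Going east by 122.48° from +128.37° passes through 180° before reaching -109.15°.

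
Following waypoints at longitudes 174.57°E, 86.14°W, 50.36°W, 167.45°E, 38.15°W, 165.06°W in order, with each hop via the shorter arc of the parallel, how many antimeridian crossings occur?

Leg 1: +174.57° → -86.14°, shortest Δλ = 99.29° (east) — crosses 180°.
Leg 2: -86.14° → -50.36°, shortest Δλ = 35.78° (east) — does not cross 180°.
Leg 3: -50.36° → +167.45°, shortest Δλ = -142.19° (west) — crosses 180°.
Leg 4: +167.45° → -38.15°, shortest Δλ = 154.4° (east) — crosses 180°.
Leg 5: -38.15° → -165.06°, shortest Δλ = -126.91° (west) — does not cross 180°.
Total crossings: 3.

3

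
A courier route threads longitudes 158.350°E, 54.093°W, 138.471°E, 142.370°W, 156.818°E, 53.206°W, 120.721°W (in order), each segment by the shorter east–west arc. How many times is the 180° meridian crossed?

Leg 1: +158.350° → -54.093°, shortest Δλ = 147.557° (east) — crosses 180°.
Leg 2: -54.093° → +138.471°, shortest Δλ = -167.436° (west) — crosses 180°.
Leg 3: +138.471° → -142.370°, shortest Δλ = 79.159° (east) — crosses 180°.
Leg 4: -142.370° → +156.818°, shortest Δλ = -60.812° (west) — crosses 180°.
Leg 5: +156.818° → -53.206°, shortest Δλ = 149.976° (east) — crosses 180°.
Leg 6: -53.206° → -120.721°, shortest Δλ = -67.515° (west) — does not cross 180°.
Total crossings: 5.

5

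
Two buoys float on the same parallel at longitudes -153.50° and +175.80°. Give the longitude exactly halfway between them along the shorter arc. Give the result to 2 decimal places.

-168.85°

Signed shortest Δλ from -153.50° to +175.80° is -30.70°.
Midpoint longitude = -153.50° + (-30.70°)/2 = -153.50° − 15.35° = -168.85°.
(The naïve average (-153.50 + +175.80)/2 = 11.15° is on the wrong side of the globe.)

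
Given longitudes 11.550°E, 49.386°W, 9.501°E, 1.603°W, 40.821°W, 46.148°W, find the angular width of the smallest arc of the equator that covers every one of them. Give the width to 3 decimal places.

60.936°

Sort the longitudes: -49.386°, -46.148°, -40.821°, -1.603°, +9.501°, +11.550°.
Eastward gaps between consecutive values (wrapping around): 3.238°, 5.327°, 39.218°, 11.104°, 2.049°, 299.064°.
Largest gap = 299.064° ⇒ minimal covering band is its complement: 360° − 299.064° = 60.936°.
Band runs from -49.386° eastward to +11.550°.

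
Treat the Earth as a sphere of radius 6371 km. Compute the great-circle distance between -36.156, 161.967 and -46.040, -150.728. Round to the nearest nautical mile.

Δλ = -150.728 − 161.967 = -312.695°; wrapped into (−180°, 180°]: 47.305°.
Δφ = -46.040 − -36.156 = -9.884°.
a = sin²(Δφ/2) + cos φ₁ · cos φ₂ · sin²(Δλ/2) = 0.097630.
c = 2·atan2(√a, √(1−a)) = 0.63556 rad → d = 6371·c ≈ 4049.16 km ≈ 2186.37 nmi.

2186 nmi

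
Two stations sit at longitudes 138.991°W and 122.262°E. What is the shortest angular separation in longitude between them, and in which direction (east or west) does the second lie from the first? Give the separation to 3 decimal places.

Raw difference: 122.262 − -138.991 = 261.253°.
Normalise into (−180°, 180°]: 261.253° − 360° = -98.747°.
Negative ⇒ the second point lies to the west; separation 98.747°.

98.747° west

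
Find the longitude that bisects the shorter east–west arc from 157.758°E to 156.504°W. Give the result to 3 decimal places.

179.373°W

Signed shortest Δλ from +157.758° to -156.504° is +45.738°.
Midpoint longitude = +157.758° + (+45.738°)/2 = +157.758° + 22.869° = +180.627°.
Normalise into (−180°, 180°]: -179.373°.
(The naïve average (+157.758 + -156.504)/2 = 0.627° is on the wrong side of the globe.)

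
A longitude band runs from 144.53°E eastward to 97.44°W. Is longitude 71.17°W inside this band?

No

Band width going east from +144.53° to -97.44°: ((-97.44 − 144.53) mod 360) = 118.03°.
Offset of -71.17° east of the west edge: ((-71.17 − 144.53) mod 360) = 144.30°.
144.30° > 118.03° ⇒ outside.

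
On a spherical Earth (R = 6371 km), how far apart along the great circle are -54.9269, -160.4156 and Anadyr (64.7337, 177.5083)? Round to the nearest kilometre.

Δλ = 177.5083 − -160.4156 = 337.9239°; wrapped into (−180°, 180°]: -22.0761°.
Δφ = 64.7337 − -54.9269 = 119.6606°.
a = sin²(Δφ/2) + cos φ₁ · cos φ₂ · sin²(Δλ/2) = 0.756421.
c = 2·atan2(√a, √(1−a)) = 2.10929 rad → d = 6371·c ≈ 13438.28 km.

13438 km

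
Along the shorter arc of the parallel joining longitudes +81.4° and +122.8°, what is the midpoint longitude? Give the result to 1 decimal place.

+102.1°

Signed shortest Δλ from +81.4° to +122.8° is +41.4°.
Midpoint longitude = +81.4° + (+41.4°)/2 = +81.4° + 20.7° = +102.1°.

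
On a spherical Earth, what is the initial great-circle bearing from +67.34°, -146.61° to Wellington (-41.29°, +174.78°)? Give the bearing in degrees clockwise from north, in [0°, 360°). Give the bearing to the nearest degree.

210°

Δλ = 174.78 − -146.61 = 321.39°; wrapped into (−180°, 180°]: -38.61°.
θ = atan2( sin Δλ · cos φ₂ , cos φ₁ · sin φ₂ − sin φ₁ · cos φ₂ · cos Δλ )
  = atan2(-0.46887, -0.79604) = -149.502° → normalised to [0°, 360°): 210.498°.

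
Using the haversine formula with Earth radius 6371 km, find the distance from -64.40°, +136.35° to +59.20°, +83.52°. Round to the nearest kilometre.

14440 km

Δλ = 83.52 − 136.35 = -52.83°.
Δφ = 59.20 − -64.40 = 123.60°.
a = sin²(Δφ/2) + cos φ₁ · cos φ₂ · sin²(Δλ/2) = 0.820482.
c = 2·atan2(√a, √(1−a)) = 2.26655 rad → d = 6371·c ≈ 14440.20 km.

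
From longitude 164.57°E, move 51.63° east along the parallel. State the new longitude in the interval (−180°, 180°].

Start at +164.57°; shift +51.63° → +216.20°.
+216.20° lies outside (−180°, 180°]; subtract 360° → -143.80°.

143.80°W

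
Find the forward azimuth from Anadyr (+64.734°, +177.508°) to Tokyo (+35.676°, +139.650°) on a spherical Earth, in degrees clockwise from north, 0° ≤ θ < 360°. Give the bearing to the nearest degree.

236°

Δλ = 139.650 − 177.508 = -37.858°.
θ = atan2( sin Δλ · cos φ₂ , cos φ₁ · sin φ₂ − sin φ₁ · cos φ₂ · cos Δλ )
  = atan2(-0.49853, -0.33108) = -123.589° → normalised to [0°, 360°): 236.411°.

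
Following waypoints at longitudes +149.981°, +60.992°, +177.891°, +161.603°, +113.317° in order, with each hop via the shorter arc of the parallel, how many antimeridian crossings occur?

0

Leg 1: +149.981° → +60.992°, shortest Δλ = -88.989° (west) — does not cross 180°.
Leg 2: +60.992° → +177.891°, shortest Δλ = 116.899° (east) — does not cross 180°.
Leg 3: +177.891° → +161.603°, shortest Δλ = -16.288° (west) — does not cross 180°.
Leg 4: +161.603° → +113.317°, shortest Δλ = -48.286° (west) — does not cross 180°.
Total crossings: 0.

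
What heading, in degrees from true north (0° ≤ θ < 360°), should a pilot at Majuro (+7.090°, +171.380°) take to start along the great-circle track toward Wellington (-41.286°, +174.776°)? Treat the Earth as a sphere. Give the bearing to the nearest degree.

177°

Δλ = 174.776 − 171.380 = 3.396°.
θ = atan2( sin Δλ · cos φ₂ , cos φ₁ · sin φ₂ − sin φ₁ · cos φ₂ · cos Δλ )
  = atan2(0.04451, -0.74736) = 176.592° → normalised to [0°, 360°): 176.592°.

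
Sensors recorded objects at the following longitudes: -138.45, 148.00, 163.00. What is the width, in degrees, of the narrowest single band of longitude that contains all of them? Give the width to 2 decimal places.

Sort the longitudes: -138.45°, +148.00°, +163.00°.
Eastward gaps between consecutive values (wrapping around): 286.45°, 15.00°, 58.55°.
Largest gap = 286.45° ⇒ minimal covering band is its complement: 360° − 286.45° = 73.55°.
Band runs from +148.00° eastward to -138.45°, crossing the antimeridian.

73.55°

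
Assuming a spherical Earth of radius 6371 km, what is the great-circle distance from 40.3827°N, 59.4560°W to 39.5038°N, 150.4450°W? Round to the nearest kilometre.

7372 km

Δλ = -150.4450 − -59.4560 = -90.9890°.
Δφ = 39.5038 − 40.3827 = -0.8789°.
a = sin²(Δφ/2) + cos φ₁ · cos φ₂ · sin²(Δλ/2) = 0.299001.
c = 2·atan2(√a, √(1−a)) = 1.15710 rad → d = 6371·c ≈ 7371.88 km.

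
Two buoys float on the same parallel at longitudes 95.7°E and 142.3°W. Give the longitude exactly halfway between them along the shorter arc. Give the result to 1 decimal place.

156.7°E

Signed shortest Δλ from +95.7° to -142.3° is +122.0°.
Midpoint longitude = +95.7° + (+122.0°)/2 = +95.7° + 61.0° = +156.7°.
(The naïve average (+95.7 + -142.3)/2 = -23.3° is on the wrong side of the globe.)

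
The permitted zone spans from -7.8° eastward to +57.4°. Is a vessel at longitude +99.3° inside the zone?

No

Band width going east from -7.8° to +57.4°: ((57.4 − -7.8) mod 360) = 65.2°.
Offset of +99.3° east of the west edge: ((99.3 − -7.8) mod 360) = 107.1°.
107.1° > 65.2° ⇒ outside.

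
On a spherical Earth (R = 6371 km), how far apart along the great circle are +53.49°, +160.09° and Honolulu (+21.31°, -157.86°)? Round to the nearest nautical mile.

Δλ = -157.86 − 160.09 = -317.95°; wrapped into (−180°, 180°]: 42.05°.
Δφ = 21.31 − 53.49 = -32.18°.
a = sin²(Δφ/2) + cos φ₁ · cos φ₂ · sin²(Δλ/2) = 0.148158.
c = 2·atan2(√a, √(1−a)) = 0.79023 rad → d = 6371·c ≈ 5034.53 km ≈ 2718.43 nmi.

2718 nmi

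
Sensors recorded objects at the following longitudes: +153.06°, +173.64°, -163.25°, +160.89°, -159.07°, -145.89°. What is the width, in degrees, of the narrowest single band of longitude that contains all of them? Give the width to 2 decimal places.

Sort the longitudes: -163.25°, -159.07°, -145.89°, +153.06°, +160.89°, +173.64°.
Eastward gaps between consecutive values (wrapping around): 4.18°, 13.18°, 298.95°, 7.83°, 12.75°, 23.11°.
Largest gap = 298.95° ⇒ minimal covering band is its complement: 360° − 298.95° = 61.05°.
Band runs from +153.06° eastward to -145.89°, crossing the antimeridian.

61.05°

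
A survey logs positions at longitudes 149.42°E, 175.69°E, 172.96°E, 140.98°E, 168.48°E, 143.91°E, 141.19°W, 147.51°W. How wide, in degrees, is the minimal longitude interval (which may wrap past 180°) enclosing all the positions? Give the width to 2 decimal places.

Sort the longitudes: -147.51°, -141.19°, +140.98°, +143.91°, +149.42°, +168.48°, +172.96°, +175.69°.
Eastward gaps between consecutive values (wrapping around): 6.32°, 282.17°, 2.93°, 5.51°, 19.06°, 4.48°, 2.73°, 36.80°.
Largest gap = 282.17° ⇒ minimal covering band is its complement: 360° − 282.17° = 77.83°.
Band runs from +140.98° eastward to -141.19°, crossing the antimeridian.

77.83°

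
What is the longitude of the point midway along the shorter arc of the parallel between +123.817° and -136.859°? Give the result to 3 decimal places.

+173.479°

Signed shortest Δλ from +123.817° to -136.859° is +99.324°.
Midpoint longitude = +123.817° + (+99.324°)/2 = +123.817° + 49.662° = +173.479°.
(The naïve average (+123.817 + -136.859)/2 = -6.521° is on the wrong side of the globe.)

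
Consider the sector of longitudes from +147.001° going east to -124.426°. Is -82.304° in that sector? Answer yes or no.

Band width going east from +147.001° to -124.426°: ((-124.426 − 147.001) mod 360) = 88.573°.
Offset of -82.304° east of the west edge: ((-82.304 − 147.001) mod 360) = 130.695°.
130.695° > 88.573° ⇒ outside.

No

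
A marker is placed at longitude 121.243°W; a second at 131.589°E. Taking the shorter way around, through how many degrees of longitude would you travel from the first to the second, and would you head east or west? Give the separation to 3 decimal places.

Raw difference: 131.589 − -121.243 = 252.832°.
Normalise into (−180°, 180°]: 252.832° − 360° = -107.168°.
Negative ⇒ the second point lies to the west; separation 107.168°.

107.168° west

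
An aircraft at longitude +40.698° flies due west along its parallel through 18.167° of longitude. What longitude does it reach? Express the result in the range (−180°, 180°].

Start at +40.698°; shift −18.167° → +22.531°.
+22.531° already lies in (−180°, 180°].

+22.531°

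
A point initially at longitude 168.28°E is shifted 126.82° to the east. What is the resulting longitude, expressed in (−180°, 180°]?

Start at +168.28°; shift +126.82° → +295.10°.
+295.10° lies outside (−180°, 180°]; subtract 360° → -64.90°.

64.90°W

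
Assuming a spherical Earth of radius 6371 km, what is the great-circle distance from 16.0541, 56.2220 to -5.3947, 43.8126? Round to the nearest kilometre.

Δλ = 43.8126 − 56.2220 = -12.4094°.
Δφ = -5.3947 − 16.0541 = -21.4488°.
a = sin²(Δφ/2) + cos φ₁ · cos φ₂ · sin²(Δλ/2) = 0.045804.
c = 2·atan2(√a, √(1−a)) = 0.43137 rad → d = 6371·c ≈ 2748.28 km.

2748 km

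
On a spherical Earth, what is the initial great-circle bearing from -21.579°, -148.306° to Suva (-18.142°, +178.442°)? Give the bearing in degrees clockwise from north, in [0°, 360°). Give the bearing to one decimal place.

Δλ = 178.442 − -148.306 = 326.748°; wrapped into (−180°, 180°]: -33.252°.
θ = atan2( sin Δλ · cos φ₂ , cos φ₁ · sin φ₂ − sin φ₁ · cos φ₂ · cos Δλ )
  = atan2(-0.52106, 0.00273) = -89.700° → normalised to [0°, 360°): 270.300°.

270.3°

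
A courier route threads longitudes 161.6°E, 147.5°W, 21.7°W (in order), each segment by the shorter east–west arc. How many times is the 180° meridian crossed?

Leg 1: +161.6° → -147.5°, shortest Δλ = 50.9° (east) — crosses 180°.
Leg 2: -147.5° → -21.7°, shortest Δλ = 125.8° (east) — does not cross 180°.
Total crossings: 1.

1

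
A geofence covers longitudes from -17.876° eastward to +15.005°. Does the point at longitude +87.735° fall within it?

Band width going east from -17.876° to +15.005°: ((15.005 − -17.876) mod 360) = 32.881°.
Offset of +87.735° east of the west edge: ((87.735 − -17.876) mod 360) = 105.611°.
105.611° > 32.881° ⇒ outside.

No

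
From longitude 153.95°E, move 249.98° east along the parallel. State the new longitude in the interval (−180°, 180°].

Start at +153.95°; shift +249.98° → +403.93°.
+403.93° lies outside (−180°, 180°]; subtract 360° → +43.93°.

43.93°E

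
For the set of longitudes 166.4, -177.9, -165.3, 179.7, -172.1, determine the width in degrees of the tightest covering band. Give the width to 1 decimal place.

28.3°

Sort the longitudes: -177.9°, -172.1°, -165.3°, +166.4°, +179.7°.
Eastward gaps between consecutive values (wrapping around): 5.8°, 6.8°, 331.7°, 13.3°, 2.4°.
Largest gap = 331.7° ⇒ minimal covering band is its complement: 360° − 331.7° = 28.3°.
Band runs from +166.4° eastward to -165.3°, crossing the antimeridian.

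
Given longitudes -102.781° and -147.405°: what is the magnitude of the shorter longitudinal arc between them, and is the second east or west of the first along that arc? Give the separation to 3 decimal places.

44.624° west

Raw difference: -147.405 − -102.781 = -44.624°.
Normalise into (−180°, 180°]: -44.624° stays -44.624°.
Negative ⇒ the second point lies to the west; separation 44.624°.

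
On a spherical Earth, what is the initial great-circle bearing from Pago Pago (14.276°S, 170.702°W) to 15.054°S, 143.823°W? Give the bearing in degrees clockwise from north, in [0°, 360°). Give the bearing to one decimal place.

Δλ = -143.823 − -170.702 = 26.879°.
θ = atan2( sin Δλ · cos φ₂ , cos φ₁ · sin φ₂ − sin φ₁ · cos φ₂ · cos Δλ )
  = atan2(0.43659, -0.03931) = 95.144° → normalised to [0°, 360°): 95.144°.

95.1°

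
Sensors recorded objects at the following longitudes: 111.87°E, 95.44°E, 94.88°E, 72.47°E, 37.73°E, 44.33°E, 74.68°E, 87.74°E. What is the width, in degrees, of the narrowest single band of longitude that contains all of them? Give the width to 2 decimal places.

Sort the longitudes: +37.73°, +44.33°, +72.47°, +74.68°, +87.74°, +94.88°, +95.44°, +111.87°.
Eastward gaps between consecutive values (wrapping around): 6.60°, 28.14°, 2.21°, 13.06°, 7.14°, 0.56°, 16.43°, 285.86°.
Largest gap = 285.86° ⇒ minimal covering band is its complement: 360° − 285.86° = 74.14°.
Band runs from +37.73° eastward to +111.87°.

74.14°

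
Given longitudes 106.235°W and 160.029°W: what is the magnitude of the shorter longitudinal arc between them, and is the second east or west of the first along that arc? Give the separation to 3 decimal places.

Raw difference: -160.029 − -106.235 = -53.794°.
Normalise into (−180°, 180°]: -53.794° stays -53.794°.
Negative ⇒ the second point lies to the west; separation 53.794°.

53.794° west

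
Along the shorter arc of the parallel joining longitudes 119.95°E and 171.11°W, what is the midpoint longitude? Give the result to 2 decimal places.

154.42°E

Signed shortest Δλ from +119.95° to -171.11° is +68.94°.
Midpoint longitude = +119.95° + (+68.94°)/2 = +119.95° + 34.47° = +154.42°.
(The naïve average (+119.95 + -171.11)/2 = -25.58° is on the wrong side of the globe.)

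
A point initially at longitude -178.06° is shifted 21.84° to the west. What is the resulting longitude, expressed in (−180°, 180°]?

+160.10°

Start at -178.06°; shift −21.84° → -199.90°.
-199.90° lies outside (−180°, 180°]; add 360° → +160.10°.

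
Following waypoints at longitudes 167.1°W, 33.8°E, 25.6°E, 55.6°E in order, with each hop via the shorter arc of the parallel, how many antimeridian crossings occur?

1

Leg 1: -167.1° → +33.8°, shortest Δλ = -159.1° (west) — crosses 180°.
Leg 2: +33.8° → +25.6°, shortest Δλ = -8.2° (west) — does not cross 180°.
Leg 3: +25.6° → +55.6°, shortest Δλ = 30.0° (east) — does not cross 180°.
Total crossings: 1.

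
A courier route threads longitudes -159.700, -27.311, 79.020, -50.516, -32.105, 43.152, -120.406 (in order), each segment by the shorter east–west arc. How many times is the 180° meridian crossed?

0

Leg 1: -159.700° → -27.311°, shortest Δλ = 132.389° (east) — does not cross 180°.
Leg 2: -27.311° → +79.020°, shortest Δλ = 106.331° (east) — does not cross 180°.
Leg 3: +79.020° → -50.516°, shortest Δλ = -129.536° (west) — does not cross 180°.
Leg 4: -50.516° → -32.105°, shortest Δλ = 18.411° (east) — does not cross 180°.
Leg 5: -32.105° → +43.152°, shortest Δλ = 75.257° (east) — does not cross 180°.
Leg 6: +43.152° → -120.406°, shortest Δλ = -163.558° (west) — does not cross 180°.
Total crossings: 0.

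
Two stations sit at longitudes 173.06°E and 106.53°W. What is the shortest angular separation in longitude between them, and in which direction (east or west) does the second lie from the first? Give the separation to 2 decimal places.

80.41° east

Raw difference: -106.53 − 173.06 = -279.59°.
Normalise into (−180°, 180°]: -279.59° + 360° = 80.41°.
Positive ⇒ the second point lies to the east; separation 80.41°.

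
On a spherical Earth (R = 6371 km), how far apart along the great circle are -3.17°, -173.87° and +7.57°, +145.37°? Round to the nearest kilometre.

Δλ = 145.37 − -173.87 = 319.24°; wrapped into (−180°, 180°]: -40.76°.
Δφ = 7.57 − -3.17 = 10.74°.
a = sin²(Δφ/2) + cos φ₁ · cos φ₂ · sin²(Δλ/2) = 0.128792.
c = 2·atan2(√a, √(1−a)) = 0.73413 rad → d = 6371·c ≈ 4677.12 km.

4677 km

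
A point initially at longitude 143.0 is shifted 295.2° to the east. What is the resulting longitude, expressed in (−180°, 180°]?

+78.2°

Start at +143.0°; shift +295.2° → +438.2°.
+438.2° lies outside (−180°, 180°]; subtract 360° → +78.2°.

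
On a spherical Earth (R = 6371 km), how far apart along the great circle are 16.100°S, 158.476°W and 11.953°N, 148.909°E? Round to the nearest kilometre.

Δλ = 148.909 − -158.476 = 307.385°; wrapped into (−180°, 180°]: -52.615°.
Δφ = 11.953 − -16.100 = 28.053°.
a = sin²(Δφ/2) + cos φ₁ · cos φ₂ · sin²(Δλ/2) = 0.243364.
c = 2·atan2(√a, √(1−a)) = 1.03180 rad → d = 6371·c ≈ 6573.62 km.

6574 km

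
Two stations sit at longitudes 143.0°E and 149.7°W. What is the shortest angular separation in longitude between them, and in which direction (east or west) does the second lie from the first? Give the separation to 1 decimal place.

67.3° east

Raw difference: -149.7 − 143.0 = -292.7°.
Normalise into (−180°, 180°]: -292.7° + 360° = 67.3°.
Positive ⇒ the second point lies to the east; separation 67.3°.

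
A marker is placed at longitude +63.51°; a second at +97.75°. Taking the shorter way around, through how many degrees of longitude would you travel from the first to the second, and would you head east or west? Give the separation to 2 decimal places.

34.24° east

Raw difference: 97.75 − 63.51 = 34.24°.
Normalise into (−180°, 180°]: 34.24° stays 34.24°.
Positive ⇒ the second point lies to the east; separation 34.24°.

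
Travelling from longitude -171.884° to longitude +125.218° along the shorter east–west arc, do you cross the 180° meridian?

Yes

Naïve |125.218 − -171.884| = 297.102° > 180°, so the shorter arc goes the other way round — across 180°.
Signed shortest Δλ = ((125.218 − -171.884 + 180) mod 360) − 180 = -62.898°.
Going west by 62.898° from -171.884° passes through 180° before reaching +125.218°.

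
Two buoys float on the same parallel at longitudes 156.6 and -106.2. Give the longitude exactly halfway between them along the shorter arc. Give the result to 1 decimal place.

Signed shortest Δλ from +156.6° to -106.2° is +97.2°.
Midpoint longitude = +156.6° + (+97.2°)/2 = +156.6° + 48.6° = +205.2°.
Normalise into (−180°, 180°]: -154.8°.
(The naïve average (+156.6 + -106.2)/2 = 25.2° is on the wrong side of the globe.)

-154.8°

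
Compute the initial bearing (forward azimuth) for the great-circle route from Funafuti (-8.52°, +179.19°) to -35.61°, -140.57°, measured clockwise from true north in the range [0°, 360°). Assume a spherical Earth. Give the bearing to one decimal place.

Δλ = -140.57 − 179.19 = -319.76°; wrapped into (−180°, 180°]: 40.24°.
θ = atan2( sin Δλ · cos φ₂ , cos φ₁ · sin φ₂ − sin φ₁ · cos φ₂ · cos Δλ )
  = atan2(0.52519, -0.48389) = 132.657° → normalised to [0°, 360°): 132.657°.

132.7°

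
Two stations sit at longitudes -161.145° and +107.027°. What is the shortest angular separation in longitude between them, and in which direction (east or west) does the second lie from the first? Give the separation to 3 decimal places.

Raw difference: 107.027 − -161.145 = 268.172°.
Normalise into (−180°, 180°]: 268.172° − 360° = -91.828°.
Negative ⇒ the second point lies to the west; separation 91.828°.

91.828° west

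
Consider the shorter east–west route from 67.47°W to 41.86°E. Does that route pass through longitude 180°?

No

Signed shortest Δλ = ((41.86 − -67.47 + 180) mod 360) − 180 = 109.33°.
Going east by 109.33° from -67.47° reaches +41.86° without touching 180°.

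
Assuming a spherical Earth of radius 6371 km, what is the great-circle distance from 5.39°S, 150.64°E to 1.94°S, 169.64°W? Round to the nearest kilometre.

Δλ = -169.64 − 150.64 = -320.28°; wrapped into (−180°, 180°]: 39.72°.
Δφ = -1.94 − -5.39 = 3.45°.
a = sin²(Δφ/2) + cos φ₁ · cos φ₂ · sin²(Δλ/2) = 0.115742.
c = 2·atan2(√a, √(1−a)) = 0.69428 rad → d = 6371·c ≈ 4423.24 km.

4423 km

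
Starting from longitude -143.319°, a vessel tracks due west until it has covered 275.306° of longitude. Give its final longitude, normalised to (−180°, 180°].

Start at -143.319°; shift −275.306° → -418.625°.
-418.625° lies outside (−180°, 180°]; add 360° → -58.625°.

-58.625°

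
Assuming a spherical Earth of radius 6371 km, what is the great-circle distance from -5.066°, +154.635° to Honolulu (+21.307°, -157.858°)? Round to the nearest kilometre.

5949 km

Δλ = -157.858 − 154.635 = -312.493°; wrapped into (−180°, 180°]: 47.507°.
Δφ = 21.307 − -5.066 = 26.373°.
a = sin²(Δφ/2) + cos φ₁ · cos φ₂ · sin²(Δλ/2) = 0.202609.
c = 2·atan2(√a, √(1−a)) = 0.93380 rad → d = 6371·c ≈ 5949.24 km.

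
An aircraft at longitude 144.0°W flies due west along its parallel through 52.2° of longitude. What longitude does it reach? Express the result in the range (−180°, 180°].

163.8°E

Start at -144.0°; shift −52.2° → -196.2°.
-196.2° lies outside (−180°, 180°]; add 360° → +163.8°.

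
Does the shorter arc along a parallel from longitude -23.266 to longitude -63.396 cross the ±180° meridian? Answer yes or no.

Signed shortest Δλ = ((-63.396 − -23.266 + 180) mod 360) − 180 = -40.13°.
Going west by 40.13° from -23.266° reaches -63.396° without touching 180°.

No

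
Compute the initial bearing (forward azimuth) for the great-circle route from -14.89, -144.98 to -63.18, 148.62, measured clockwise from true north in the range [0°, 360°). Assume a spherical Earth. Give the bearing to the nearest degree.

207°

Δλ = 148.62 − -144.98 = 293.60°; wrapped into (−180°, 180°]: -66.40°.
θ = atan2( sin Δλ · cos φ₂ , cos φ₁ · sin φ₂ − sin φ₁ · cos φ₂ · cos Δλ )
  = atan2(-0.41345, -0.81605) = -153.131° → normalised to [0°, 360°): 206.869°.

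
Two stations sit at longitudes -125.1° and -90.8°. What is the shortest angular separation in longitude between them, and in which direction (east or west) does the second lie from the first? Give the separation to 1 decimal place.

34.3° east

Raw difference: -90.8 − -125.1 = 34.3°.
Normalise into (−180°, 180°]: 34.3° stays 34.3°.
Positive ⇒ the second point lies to the east; separation 34.3°.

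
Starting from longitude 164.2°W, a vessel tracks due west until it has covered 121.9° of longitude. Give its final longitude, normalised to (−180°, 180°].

Start at -164.2°; shift −121.9° → -286.1°.
-286.1° lies outside (−180°, 180°]; add 360° → +73.9°.

73.9°E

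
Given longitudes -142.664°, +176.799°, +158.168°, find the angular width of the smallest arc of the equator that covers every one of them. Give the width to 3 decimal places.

59.168°

Sort the longitudes: -142.664°, +158.168°, +176.799°.
Eastward gaps between consecutive values (wrapping around): 300.832°, 18.631°, 40.537°.
Largest gap = 300.832° ⇒ minimal covering band is its complement: 360° − 300.832° = 59.168°.
Band runs from +158.168° eastward to -142.664°, crossing the antimeridian.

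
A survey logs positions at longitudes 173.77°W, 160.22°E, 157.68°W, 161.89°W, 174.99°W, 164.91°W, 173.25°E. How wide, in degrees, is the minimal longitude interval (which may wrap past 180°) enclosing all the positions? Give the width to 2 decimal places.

42.10°

Sort the longitudes: -174.99°, -173.77°, -164.91°, -161.89°, -157.68°, +160.22°, +173.25°.
Eastward gaps between consecutive values (wrapping around): 1.22°, 8.86°, 3.02°, 4.21°, 317.90°, 13.03°, 11.76°.
Largest gap = 317.90° ⇒ minimal covering band is its complement: 360° − 317.90° = 42.10°.
Band runs from +160.22° eastward to -157.68°, crossing the antimeridian.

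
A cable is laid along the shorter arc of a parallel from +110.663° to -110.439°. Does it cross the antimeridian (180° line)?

Yes

Naïve |-110.439 − 110.663| = 221.102° > 180°, so the shorter arc goes the other way round — across 180°.
Signed shortest Δλ = ((-110.439 − 110.663 + 180) mod 360) − 180 = 138.898°.
Going east by 138.898° from +110.663° passes through 180° before reaching -110.439°.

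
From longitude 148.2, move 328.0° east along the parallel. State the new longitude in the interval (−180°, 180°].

+116.2°

Start at +148.2°; shift +328.0° → +476.2°.
+476.2° lies outside (−180°, 180°]; subtract 360° → +116.2°.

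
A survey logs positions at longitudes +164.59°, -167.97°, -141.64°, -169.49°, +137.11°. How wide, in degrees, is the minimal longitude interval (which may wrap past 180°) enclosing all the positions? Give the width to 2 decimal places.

81.25°

Sort the longitudes: -169.49°, -167.97°, -141.64°, +137.11°, +164.59°.
Eastward gaps between consecutive values (wrapping around): 1.52°, 26.33°, 278.75°, 27.48°, 25.92°.
Largest gap = 278.75° ⇒ minimal covering band is its complement: 360° − 278.75° = 81.25°.
Band runs from +137.11° eastward to -141.64°, crossing the antimeridian.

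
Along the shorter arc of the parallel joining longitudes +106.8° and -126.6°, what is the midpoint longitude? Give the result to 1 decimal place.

Signed shortest Δλ from +106.8° to -126.6° is +126.6°.
Midpoint longitude = +106.8° + (+126.6°)/2 = +106.8° + 63.3° = +170.1°.
(The naïve average (+106.8 + -126.6)/2 = -9.9° is on the wrong side of the globe.)

+170.1°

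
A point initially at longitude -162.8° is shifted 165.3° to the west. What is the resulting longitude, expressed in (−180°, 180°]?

+31.9°

Start at -162.8°; shift −165.3° → -328.1°.
-328.1° lies outside (−180°, 180°]; add 360° → +31.9°.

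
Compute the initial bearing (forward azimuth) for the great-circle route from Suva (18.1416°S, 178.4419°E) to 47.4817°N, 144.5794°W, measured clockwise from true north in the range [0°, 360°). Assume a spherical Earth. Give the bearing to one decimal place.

25.1°

Δλ = -144.5794 − 178.4419 = -323.0213°; wrapped into (−180°, 180°]: 36.9787°.
θ = atan2( sin Δλ · cos φ₂ , cos φ₁ · sin φ₂ − sin φ₁ · cos φ₂ · cos Δλ )
  = atan2(0.40652, 0.86853) = 25.082° → normalised to [0°, 360°): 25.082°.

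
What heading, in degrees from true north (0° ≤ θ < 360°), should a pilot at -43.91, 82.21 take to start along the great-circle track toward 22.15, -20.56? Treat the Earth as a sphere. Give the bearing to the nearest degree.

Δλ = -20.56 − 82.21 = -102.77°.
θ = atan2( sin Δλ · cos φ₂ , cos φ₁ · sin φ₂ − sin φ₁ · cos φ₂ · cos Δλ )
  = atan2(-0.90329, 0.12964) = -81.833° → normalised to [0°, 360°): 278.167°.

278°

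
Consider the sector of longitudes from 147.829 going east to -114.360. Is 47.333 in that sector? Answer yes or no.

Band width going east from +147.829° to -114.360°: ((-114.360 − 147.829) mod 360) = 97.811°.
Offset of +47.333° east of the west edge: ((47.333 − 147.829) mod 360) = 259.504°.
259.504° > 97.811° ⇒ outside.

No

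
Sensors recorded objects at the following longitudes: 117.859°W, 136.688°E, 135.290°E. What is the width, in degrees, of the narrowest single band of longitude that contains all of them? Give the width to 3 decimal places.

106.851°

Sort the longitudes: -117.859°, +135.290°, +136.688°.
Eastward gaps between consecutive values (wrapping around): 253.149°, 1.398°, 105.453°.
Largest gap = 253.149° ⇒ minimal covering band is its complement: 360° − 253.149° = 106.851°.
Band runs from +135.290° eastward to -117.859°, crossing the antimeridian.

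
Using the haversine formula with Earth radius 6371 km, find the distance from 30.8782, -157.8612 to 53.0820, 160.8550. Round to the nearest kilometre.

4124 km

Δλ = 160.8550 − -157.8612 = 318.7162°; wrapped into (−180°, 180°]: -41.2838°.
Δφ = 53.0820 − 30.8782 = 22.2038°.
a = sin²(Δφ/2) + cos φ₁ · cos φ₂ · sin²(Δλ/2) = 0.101145.
c = 2·atan2(√a, √(1−a)) = 0.64731 rad → d = 6371·c ≈ 4124.00 km.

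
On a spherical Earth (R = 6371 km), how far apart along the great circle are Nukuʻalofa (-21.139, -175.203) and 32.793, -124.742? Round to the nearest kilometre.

8041 km

Δλ = -124.742 − -175.203 = 50.461°.
Δφ = 32.793 − -21.139 = 53.932°.
a = sin²(Δφ/2) + cos φ₁ · cos φ₂ · sin²(Δλ/2) = 0.348091.
c = 2·atan2(√a, √(1−a)) = 1.26210 rad → d = 6371·c ≈ 8040.83 km.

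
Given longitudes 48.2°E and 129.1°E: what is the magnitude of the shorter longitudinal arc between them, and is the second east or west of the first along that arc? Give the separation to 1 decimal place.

80.9° east

Raw difference: 129.1 − 48.2 = 80.9°.
Normalise into (−180°, 180°]: 80.9° stays 80.9°.
Positive ⇒ the second point lies to the east; separation 80.9°.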